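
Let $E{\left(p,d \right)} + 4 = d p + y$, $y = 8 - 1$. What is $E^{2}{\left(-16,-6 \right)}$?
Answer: $9801$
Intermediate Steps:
$y = 7$
$E{\left(p,d \right)} = 3 + d p$ ($E{\left(p,d \right)} = -4 + \left(d p + 7\right) = -4 + \left(7 + d p\right) = 3 + d p$)
$E^{2}{\left(-16,-6 \right)} = \left(3 - -96\right)^{2} = \left(3 + 96\right)^{2} = 99^{2} = 9801$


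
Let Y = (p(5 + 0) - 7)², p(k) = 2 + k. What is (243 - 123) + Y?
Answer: 120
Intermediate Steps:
Y = 0 (Y = ((2 + (5 + 0)) - 7)² = ((2 + 5) - 7)² = (7 - 7)² = 0² = 0)
(243 - 123) + Y = (243 - 123) + 0 = 120 + 0 = 120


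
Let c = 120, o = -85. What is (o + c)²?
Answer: 1225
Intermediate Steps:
(o + c)² = (-85 + 120)² = 35² = 1225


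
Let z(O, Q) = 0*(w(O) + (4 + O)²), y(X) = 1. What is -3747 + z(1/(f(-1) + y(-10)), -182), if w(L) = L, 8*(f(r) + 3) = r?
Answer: -3747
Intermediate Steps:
f(r) = -3 + r/8
z(O, Q) = 0 (z(O, Q) = 0*(O + (4 + O)²) = 0)
-3747 + z(1/(f(-1) + y(-10)), -182) = -3747 + 0 = -3747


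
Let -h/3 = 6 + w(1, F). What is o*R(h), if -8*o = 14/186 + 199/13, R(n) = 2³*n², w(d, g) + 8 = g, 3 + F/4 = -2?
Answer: -27004296/403 ≈ -67008.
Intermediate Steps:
F = -20 (F = -12 + 4*(-2) = -12 - 8 = -20)
w(d, g) = -8 + g
h = 66 (h = -3*(6 + (-8 - 20)) = -3*(6 - 28) = -3*(-22) = 66)
R(n) = 8*n²
o = -9299/4836 (o = -(14/186 + 199/13)/8 = -(14*(1/186) + 199*(1/13))/8 = -(7/93 + 199/13)/8 = -⅛*18598/1209 = -9299/4836 ≈ -1.9229)
o*R(h) = -18598*66²/1209 = -18598*4356/1209 = -9299/4836*34848 = -27004296/403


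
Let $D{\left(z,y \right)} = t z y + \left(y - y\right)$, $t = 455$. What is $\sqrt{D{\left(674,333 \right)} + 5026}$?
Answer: $2 \sqrt{25531534} \approx 10106.0$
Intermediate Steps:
$D{\left(z,y \right)} = 455 y z$ ($D{\left(z,y \right)} = 455 z y + \left(y - y\right) = 455 y z + 0 = 455 y z$)
$\sqrt{D{\left(674,333 \right)} + 5026} = \sqrt{455 \cdot 333 \cdot 674 + 5026} = \sqrt{102121110 + 5026} = \sqrt{102126136} = 2 \sqrt{25531534}$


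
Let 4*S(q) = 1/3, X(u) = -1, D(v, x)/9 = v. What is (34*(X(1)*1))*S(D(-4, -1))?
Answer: -17/6 ≈ -2.8333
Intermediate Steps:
D(v, x) = 9*v
S(q) = 1/12 (S(q) = (¼)/3 = (¼)*(⅓) = 1/12)
(34*(X(1)*1))*S(D(-4, -1)) = (34*(-1*1))*(1/12) = (34*(-1))*(1/12) = -34*1/12 = -17/6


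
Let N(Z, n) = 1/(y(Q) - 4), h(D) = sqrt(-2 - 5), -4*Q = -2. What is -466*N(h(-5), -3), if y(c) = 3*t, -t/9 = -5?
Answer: -466/131 ≈ -3.5573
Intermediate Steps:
t = 45 (t = -9*(-5) = 45)
Q = 1/2 (Q = -1/4*(-2) = 1/2 ≈ 0.50000)
h(D) = I*sqrt(7) (h(D) = sqrt(-7) = I*sqrt(7))
y(c) = 135 (y(c) = 3*45 = 135)
N(Z, n) = 1/131 (N(Z, n) = 1/(135 - 4) = 1/131)
-466*N(h(-5), -3) = -466*1/131 = -466/131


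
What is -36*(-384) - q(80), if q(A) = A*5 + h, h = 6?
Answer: 13418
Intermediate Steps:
q(A) = 6 + 5*A (q(A) = A*5 + 6 = 5*A + 6 = 6 + 5*A)
-36*(-384) - q(80) = -36*(-384) - (6 + 5*80) = 13824 - (6 + 400) = 13824 - 1*406 = 13824 - 406 = 13418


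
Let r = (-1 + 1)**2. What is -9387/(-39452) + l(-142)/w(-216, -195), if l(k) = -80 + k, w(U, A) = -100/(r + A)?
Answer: -12192417/28180 ≈ -432.66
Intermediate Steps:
r = 0 (r = 0**2 = 0)
w(U, A) = -100/A (w(U, A) = -100/(0 + A) = -100/A)
-9387/(-39452) + l(-142)/w(-216, -195) = -9387/(-39452) + (-80 - 142)/((-100/(-195))) = -9387*(-1/39452) - 222/((-100*(-1/195))) = 1341/5636 - 222/20/39 = 1341/5636 - 222*39/20 = 1341/5636 - 4329/10 = -12192417/28180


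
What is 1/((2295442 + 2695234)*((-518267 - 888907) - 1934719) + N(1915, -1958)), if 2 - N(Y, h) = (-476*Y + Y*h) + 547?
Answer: -1/16678300529103 ≈ -5.9958e-14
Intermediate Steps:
N(Y, h) = -545 + 476*Y - Y*h (N(Y, h) = 2 - ((-476*Y + Y*h) + 547) = 2 - (547 - 476*Y + Y*h) = 2 + (-547 + 476*Y - Y*h) = -545 + 476*Y - Y*h)
1/((2295442 + 2695234)*((-518267 - 888907) - 1934719) + N(1915, -1958)) = 1/((2295442 + 2695234)*((-518267 - 888907) - 1934719) + (-545 + 476*1915 - 1*1915*(-1958))) = 1/(4990676*(-1407174 - 1934719) + (-545 + 911540 + 3749570)) = 1/(4990676*(-3341893) + 4660565) = 1/(-16678305189668 + 4660565) = 1/(-16678300529103) = -1/16678300529103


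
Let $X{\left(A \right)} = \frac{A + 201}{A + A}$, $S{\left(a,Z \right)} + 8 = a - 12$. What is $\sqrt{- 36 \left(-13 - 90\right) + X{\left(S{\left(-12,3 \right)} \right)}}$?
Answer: $\frac{\sqrt{237143}}{8} \approx 60.872$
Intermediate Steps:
$S{\left(a,Z \right)} = -20 + a$ ($S{\left(a,Z \right)} = -8 + \left(a - 12\right) = -8 + \left(-12 + a\right) = -20 + a$)
$X{\left(A \right)} = \frac{201 + A}{2 A}$
$\sqrt{- 36 \left(-13 - 90\right) + X{\left(S{\left(-12,3 \right)} \right)}} = \sqrt{- 36 \left(-13 - 90\right) + \frac{201 - 32}{2 \left(-20 - 12\right)}} = \sqrt{\left(-36\right) \left(-103\right) + \frac{201 - 32}{2 \left(-32\right)}} = \sqrt{3708 + \frac{1}{2} \left(- \frac{1}{32}\right) 169} = \sqrt{3708 - \frac{169}{64}} = \sqrt{\frac{237143}{64}} = \frac{\sqrt{237143}}{8}$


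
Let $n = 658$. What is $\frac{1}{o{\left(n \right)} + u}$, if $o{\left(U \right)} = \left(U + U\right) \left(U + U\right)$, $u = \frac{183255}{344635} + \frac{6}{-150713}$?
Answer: $\frac{10388194951}{17990863278427657} \approx 5.7741 \cdot 10^{-7}$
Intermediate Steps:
$u = \frac{5523368601}{10388194951}$ ($u = 183255 \cdot \frac{1}{344635} + 6 \left(- \frac{1}{150713}\right) = \frac{36651}{68927} - \frac{6}{150713} = \frac{5523368601}{10388194951} \approx 0.5317$)
$o{\left(U \right)} = 4 U^{2}$ ($o{\left(U \right)} = 2 U 2 U = 4 U^{2}$)
$\frac{1}{o{\left(n \right)} + u} = \frac{1}{4 \cdot 658^{2} + \frac{5523368601}{10388194951}} = \frac{1}{4 \cdot 432964 + \frac{5523368601}{10388194951}} = \frac{1}{1731856 + \frac{5523368601}{10388194951}} = \frac{1}{\frac{17990863278427657}{10388194951}} = \frac{10388194951}{17990863278427657}$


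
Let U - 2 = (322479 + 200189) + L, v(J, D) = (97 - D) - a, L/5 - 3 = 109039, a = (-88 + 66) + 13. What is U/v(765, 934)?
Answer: -88990/69 ≈ -1289.7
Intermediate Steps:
a = -9 (a = -22 + 13 = -9)
L = 545210 (L = 15 + 5*109039 = 15 + 545195 = 545210)
v(J, D) = 106 - D (v(J, D) = (97 - D) - 1*(-9) = (97 - D) + 9 = 106 - D)
U = 1067880 (U = 2 + ((322479 + 200189) + 545210) = 2 + (522668 + 545210) = 2 + 1067878 = 1067880)
U/v(765, 934) = 1067880/(106 - 1*934) = 1067880/(106 - 934) = 1067880/(-828) = 1067880*(-1/828) = -88990/69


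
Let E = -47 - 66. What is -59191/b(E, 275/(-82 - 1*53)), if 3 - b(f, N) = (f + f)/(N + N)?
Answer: 3255505/2886 ≈ 1128.0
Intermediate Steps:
E = -113
b(f, N) = 3 - f/N (b(f, N) = 3 - (f + f)/(N + N) = 3 - 2*f/(2*N) = 3 - 2*f*1/(2*N) = 3 - f/N)
-59191/b(E, 275/(-82 - 1*53)) = -59191/(3 - 1*(-113)/275/(-82 - 1*53)) = -59191/(3 - 1*(-113)/275/(-82 - 53)) = -59191/(3 - 1*(-113)/275/(-135)) = -59191/(3 - 1*(-113)/275*(-1/135)) = -59191/(3 - 1*(-113)/(-55/27)) = -59191/(3 - 1*(-113)*(-27/55)) = -59191/(3 - 3051/55) = -59191/(-2886/55) = -59191*(-55/2886) = 3255505/2886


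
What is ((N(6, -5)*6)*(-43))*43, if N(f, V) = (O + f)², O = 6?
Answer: -1597536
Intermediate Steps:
N(f, V) = (6 + f)²
((N(6, -5)*6)*(-43))*43 = (((6 + 6)²*6)*(-43))*43 = ((12²*6)*(-43))*43 = ((144*6)*(-43))*43 = (864*(-43))*43 = -37152*43 = -1597536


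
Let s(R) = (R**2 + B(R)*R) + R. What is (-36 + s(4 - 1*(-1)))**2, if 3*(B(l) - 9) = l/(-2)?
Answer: 43681/36 ≈ 1213.4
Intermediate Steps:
B(l) = 9 - l/6 (B(l) = 9 + (l/(-2))/3 = 9 + (l*(-1/2))/3 = 9 + (-l/2)/3 = 9 - l/6)
s(R) = R + R**2 + R*(9 - R/6) (s(R) = (R**2 + (9 - R/6)*R) + R = (R**2 + R*(9 - R/6)) + R = R + R**2 + R*(9 - R/6))
(-36 + s(4 - 1*(-1)))**2 = (-36 + 5*(4 - 1*(-1))*(12 + (4 - 1*(-1)))/6)**2 = (-36 + 5*(4 + 1)*(12 + (4 + 1))/6)**2 = (-36 + (5/6)*5*(12 + 5))**2 = (-36 + (5/6)*5*17)**2 = (-36 + 425/6)**2 = (209/6)**2 = 43681/36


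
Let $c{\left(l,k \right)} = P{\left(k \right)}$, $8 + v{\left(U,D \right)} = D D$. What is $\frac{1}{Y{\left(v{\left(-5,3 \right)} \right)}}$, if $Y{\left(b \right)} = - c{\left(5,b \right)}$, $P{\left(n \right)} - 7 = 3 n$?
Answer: $- \frac{1}{10} \approx -0.1$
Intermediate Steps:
$v{\left(U,D \right)} = -8 + D^{2}$ ($v{\left(U,D \right)} = -8 + D D = -8 + D^{2}$)
$P{\left(n \right)} = 7 + 3 n$
$c{\left(l,k \right)} = 7 + 3 k$
$Y{\left(b \right)} = -7 - 3 b$ ($Y{\left(b \right)} = - (7 + 3 b) = -7 - 3 b$)
$\frac{1}{Y{\left(v{\left(-5,3 \right)} \right)}} = \frac{1}{-7 - 3 \left(-8 + 3^{2}\right)} = \frac{1}{-7 - 3 \left(-8 + 9\right)} = \frac{1}{-7 - 3} = \frac{1}{-10} = - \frac{1}{10}$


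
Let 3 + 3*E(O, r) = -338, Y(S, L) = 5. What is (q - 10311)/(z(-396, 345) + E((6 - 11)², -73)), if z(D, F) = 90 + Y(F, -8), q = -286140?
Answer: 889353/56 ≈ 15881.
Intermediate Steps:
E(O, r) = -341/3 (E(O, r) = -1 + (⅓)*(-338) = -1 - 338/3 = -341/3)
z(D, F) = 95 (z(D, F) = 90 + 5 = 95)
(q - 10311)/(z(-396, 345) + E((6 - 11)², -73)) = (-286140 - 10311)/(95 - 341/3) = -296451/(-56/3) = -296451*(-3/56) = 889353/56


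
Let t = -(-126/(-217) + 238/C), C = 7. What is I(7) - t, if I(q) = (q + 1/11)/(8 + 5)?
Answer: 11978/341 ≈ 35.126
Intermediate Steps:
t = -1072/31 (t = -(-126/(-217) + 238/7) = -(-126*(-1/217) + 238*(⅐)) = -(18/31 + 34) = -1*1072/31 = -1072/31 ≈ -34.581)
I(q) = 1/143 + q/13 (I(q) = (q + 1/11)/13 = (1/11 + q)*(1/13) = 1/143 + q/13)
I(7) - t = (1/143 + (1/13)*7) - 1*(-1072/31) = (1/143 + 7/13) + 1072/31 = 6/11 + 1072/31 = 11978/341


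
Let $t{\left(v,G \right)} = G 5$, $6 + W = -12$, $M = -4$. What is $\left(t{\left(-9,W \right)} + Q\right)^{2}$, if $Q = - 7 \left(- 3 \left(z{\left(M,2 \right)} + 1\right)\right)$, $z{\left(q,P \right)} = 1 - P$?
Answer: $8100$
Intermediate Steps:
$W = -18$ ($W = -6 - 12 = -18$)
$t{\left(v,G \right)} = 5 G$
$Q = 0$ ($Q = - 7 \left(- 3 \left(\left(1 - 2\right) + 1\right)\right) = - 7 \left(- 3 \left(-1 + 1\right)\right) = - 7 \left(\left(-3\right) 0\right) = \left(-7\right) 0 = 0$)
$\left(t{\left(-9,W \right)} + Q\right)^{2} = \left(5 \left(-18\right) + 0\right)^{2} = \left(-90 + 0\right)^{2} = \left(-90\right)^{2} = 8100$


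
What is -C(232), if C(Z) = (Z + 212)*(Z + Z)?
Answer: -206016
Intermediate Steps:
C(Z) = 2*Z*(212 + Z) (C(Z) = (212 + Z)*(2*Z) = 2*Z*(212 + Z))
-C(232) = -2*232*(212 + 232) = -2*232*444 = -1*206016 = -206016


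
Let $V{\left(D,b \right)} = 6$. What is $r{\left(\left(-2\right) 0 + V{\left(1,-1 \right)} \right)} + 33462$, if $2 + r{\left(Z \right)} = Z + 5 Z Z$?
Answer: $33646$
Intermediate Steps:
$r{\left(Z \right)} = -2 + Z + 5 Z^{2}$ ($r{\left(Z \right)} = -2 + \left(Z + 5 Z Z\right) = -2 + \left(Z + 5 Z^{2}\right) = -2 + Z + 5 Z^{2}$)
$r{\left(\left(-2\right) 0 + V{\left(1,-1 \right)} \right)} + 33462 = \left(-2 + \left(\left(-2\right) 0 + 6\right) + 5 \left(\left(-2\right) 0 + 6\right)^{2}\right) + 33462 = \left(-2 + \left(0 + 6\right) + 5 \left(0 + 6\right)^{2}\right) + 33462 = \left(-2 + 6 + 5 \cdot 6^{2}\right) + 33462 = \left(-2 + 6 + 5 \cdot 36\right) + 33462 = \left(-2 + 6 + 180\right) + 33462 = 184 + 33462 = 33646$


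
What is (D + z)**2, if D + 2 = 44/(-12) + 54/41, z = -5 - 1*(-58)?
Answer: 35808256/15129 ≈ 2366.9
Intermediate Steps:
z = 53 (z = -5 + 58 = 53)
D = -535/123 (D = -2 + (44/(-12) + 54/41) = -2 + (44*(-1/12) + 54*(1/41)) = -2 + (-11/3 + 54/41) = -2 - 289/123 = -535/123 ≈ -4.3496)
(D + z)**2 = (-535/123 + 53)**2 = (5984/123)**2 = 35808256/15129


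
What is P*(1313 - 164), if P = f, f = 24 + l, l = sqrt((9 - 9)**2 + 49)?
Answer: 35619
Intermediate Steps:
l = 7 (l = sqrt(0**2 + 49) = sqrt(0 + 49) = sqrt(49) = 7)
f = 31 (f = 24 + 7 = 31)
P = 31
P*(1313 - 164) = 31*(1313 - 164) = 31*1149 = 35619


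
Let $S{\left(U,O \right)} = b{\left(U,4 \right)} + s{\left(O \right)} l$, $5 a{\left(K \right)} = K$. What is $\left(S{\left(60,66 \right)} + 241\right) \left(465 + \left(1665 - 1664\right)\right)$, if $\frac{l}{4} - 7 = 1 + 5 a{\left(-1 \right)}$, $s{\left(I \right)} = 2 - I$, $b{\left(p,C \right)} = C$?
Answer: $-720902$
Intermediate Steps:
$a{\left(K \right)} = \frac{K}{5}$
$l = 28$ ($l = 28 + 4 \left(1 + 5 \cdot \frac{1}{5} \left(-1\right)\right) = 28 + 4 \left(1 + 5 \left(- \frac{1}{5}\right)\right) = 28 + 4 \left(1 - 1\right) = 28 + 4 \cdot 0 = 28 + 0 = 28$)
$S{\left(U,O \right)} = 60 - 28 O$ ($S{\left(U,O \right)} = 4 + \left(2 - O\right) 28 = 4 - \left(-56 + 28 O\right) = 60 - 28 O$)
$\left(S{\left(60,66 \right)} + 241\right) \left(465 + \left(1665 - 1664\right)\right) = \left(\left(60 - 1848\right) + 241\right) \left(465 + \left(1665 - 1664\right)\right) = \left(\left(60 - 1848\right) + 241\right) \left(465 + 1\right) = \left(-1788 + 241\right) 466 = \left(-1547\right) 466 = -720902$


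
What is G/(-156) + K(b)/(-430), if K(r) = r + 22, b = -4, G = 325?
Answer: -5483/2580 ≈ -2.1252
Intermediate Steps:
K(r) = 22 + r
G/(-156) + K(b)/(-430) = 325/(-156) + (22 - 4)/(-430) = 325*(-1/156) + 18*(-1/430) = -25/12 - 9/215 = -5483/2580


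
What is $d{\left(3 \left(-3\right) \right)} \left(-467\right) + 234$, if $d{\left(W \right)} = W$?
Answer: $4437$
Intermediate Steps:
$d{\left(3 \left(-3\right) \right)} \left(-467\right) + 234 = 3 \left(-3\right) \left(-467\right) + 234 = \left(-9\right) \left(-467\right) + 234 = 4203 + 234 = 4437$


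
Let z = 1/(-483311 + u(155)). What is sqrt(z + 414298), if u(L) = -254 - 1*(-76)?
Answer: sqrt(1195641590028649)/53721 ≈ 643.66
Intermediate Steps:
u(L) = -178 (u(L) = -254 + 76 = -178)
z = -1/483489 (z = 1/(-483311 - 178) = 1/(-483489) = -1/483489 ≈ -2.0683e-6)
sqrt(z + 414298) = sqrt(-1/483489 + 414298) = sqrt(200308525721/483489) = sqrt(1195641590028649)/53721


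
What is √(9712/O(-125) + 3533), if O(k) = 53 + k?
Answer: √30583/3 ≈ 58.293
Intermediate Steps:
√(9712/O(-125) + 3533) = √(9712/(53 - 125) + 3533) = √(9712/(-72) + 3533) = √(9712*(-1/72) + 3533) = √(-1214/9 + 3533) = √(30583/9) = √30583/3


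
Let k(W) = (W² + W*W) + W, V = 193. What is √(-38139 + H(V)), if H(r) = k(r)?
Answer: 2*√9138 ≈ 191.19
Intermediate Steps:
k(W) = W + 2*W² (k(W) = (W² + W²) + W = 2*W² + W = W + 2*W²)
H(r) = r*(1 + 2*r)
√(-38139 + H(V)) = √(-38139 + 193*(1 + 2*193)) = √(-38139 + 193*(1 + 386)) = √(-38139 + 193*387) = √(-38139 + 74691) = √36552 = 2*√9138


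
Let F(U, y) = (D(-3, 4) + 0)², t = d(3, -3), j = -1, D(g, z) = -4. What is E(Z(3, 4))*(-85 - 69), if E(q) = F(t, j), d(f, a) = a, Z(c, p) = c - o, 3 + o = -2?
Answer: -2464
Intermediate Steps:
o = -5 (o = -3 - 2 = -5)
Z(c, p) = 5 + c (Z(c, p) = c - 1*(-5) = c + 5 = 5 + c)
t = -3
F(U, y) = 16 (F(U, y) = (-4 + 0)² = (-4)² = 16)
E(q) = 16
E(Z(3, 4))*(-85 - 69) = 16*(-85 - 69) = 16*(-154) = -2464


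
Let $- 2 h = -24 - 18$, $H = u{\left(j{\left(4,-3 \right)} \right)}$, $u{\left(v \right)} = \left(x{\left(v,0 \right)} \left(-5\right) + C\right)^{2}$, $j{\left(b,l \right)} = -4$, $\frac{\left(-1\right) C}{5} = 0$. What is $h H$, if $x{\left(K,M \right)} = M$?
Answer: $0$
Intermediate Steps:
$C = 0$ ($C = \left(-5\right) 0 = 0$)
$u{\left(v \right)} = 0$ ($u{\left(v \right)} = \left(0 \left(-5\right) + 0\right)^{2} = \left(0 + 0\right)^{2} = 0^{2} = 0$)
$H = 0$
$h = 21$ ($h = - \frac{-24 - 18}{2} = \left(- \frac{1}{2}\right) \left(-42\right) = 21$)
$h H = 21 \cdot 0 = 0$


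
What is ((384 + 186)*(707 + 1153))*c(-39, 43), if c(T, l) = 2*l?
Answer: 91177200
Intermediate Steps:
((384 + 186)*(707 + 1153))*c(-39, 43) = ((384 + 186)*(707 + 1153))*(2*43) = (570*1860)*86 = 1060200*86 = 91177200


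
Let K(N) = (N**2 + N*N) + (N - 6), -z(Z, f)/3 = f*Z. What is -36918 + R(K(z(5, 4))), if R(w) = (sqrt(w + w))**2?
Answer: -22650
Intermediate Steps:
z(Z, f) = -3*Z*f (z(Z, f) = -3*f*Z = -3*Z*f)
K(N) = -6 + N + 2*N**2 (K(N) = (N**2 + N**2) + (-6 + N) = 2*N**2 + (-6 + N) = -6 + N + 2*N**2)
R(w) = 2*w (R(w) = (sqrt(2*w))**2 = (sqrt(2)*sqrt(w))**2 = 2*w)
-36918 + R(K(z(5, 4))) = -36918 + 2*(-6 - 3*5*4 + 2*(-3*5*4)**2) = -36918 + 2*(-6 - 60 + 2*(-60)**2) = -36918 + 2*(-6 - 60 + 2*3600) = -36918 + 2*(-6 - 60 + 7200) = -36918 + 2*7134 = -36918 + 14268 = -22650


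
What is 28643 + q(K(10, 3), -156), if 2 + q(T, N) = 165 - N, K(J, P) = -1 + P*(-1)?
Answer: 28962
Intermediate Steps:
K(J, P) = -1 - P
q(T, N) = 163 - N (q(T, N) = -2 + (165 - N) = 163 - N)
28643 + q(K(10, 3), -156) = 28643 + (163 - 1*(-156)) = 28643 + (163 + 156) = 28643 + 319 = 28962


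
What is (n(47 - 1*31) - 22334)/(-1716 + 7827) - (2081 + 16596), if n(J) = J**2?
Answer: -16308175/873 ≈ -18681.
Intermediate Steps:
(n(47 - 1*31) - 22334)/(-1716 + 7827) - (2081 + 16596) = ((47 - 1*31)**2 - 22334)/(-1716 + 7827) - (2081 + 16596) = ((47 - 31)**2 - 22334)/6111 - 1*18677 = (16**2 - 22334)*(1/6111) - 18677 = (256 - 22334)*(1/6111) - 18677 = -22078*1/6111 - 18677 = -3154/873 - 18677 = -16308175/873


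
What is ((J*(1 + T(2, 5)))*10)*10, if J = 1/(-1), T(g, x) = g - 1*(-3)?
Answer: -600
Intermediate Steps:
T(g, x) = 3 + g (T(g, x) = g + 3 = 3 + g)
J = -1 (J = 1*(-1) = -1)
((J*(1 + T(2, 5)))*10)*10 = (-(1 + (3 + 2))*10)*10 = (-(1 + 5)*10)*10 = (-1*6*10)*10 = -6*10*10 = -60*10 = -600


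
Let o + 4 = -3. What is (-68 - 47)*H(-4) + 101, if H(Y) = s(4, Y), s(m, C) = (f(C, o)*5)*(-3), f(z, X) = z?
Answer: -6799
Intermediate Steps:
o = -7 (o = -4 - 3 = -7)
s(m, C) = -15*C (s(m, C) = (C*5)*(-3) = (5*C)*(-3) = -15*C)
H(Y) = -15*Y
(-68 - 47)*H(-4) + 101 = (-68 - 47)*(-15*(-4)) + 101 = -115*60 + 101 = -6900 + 101 = -6799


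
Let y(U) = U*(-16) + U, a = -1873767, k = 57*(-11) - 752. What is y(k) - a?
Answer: 1894452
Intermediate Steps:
k = -1379 (k = -627 - 752 = -1379)
y(U) = -15*U (y(U) = -16*U + U = -15*U)
y(k) - a = -15*(-1379) - 1*(-1873767) = 20685 + 1873767 = 1894452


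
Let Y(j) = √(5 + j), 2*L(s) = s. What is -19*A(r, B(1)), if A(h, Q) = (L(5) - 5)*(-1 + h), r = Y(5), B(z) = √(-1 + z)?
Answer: -95/2 + 95*√10/2 ≈ 102.71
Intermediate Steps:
L(s) = s/2
r = √10 (r = √(5 + 5) = √10 ≈ 3.1623)
A(h, Q) = 5/2 - 5*h/2 (A(h, Q) = ((½)*5 - 5)*(-1 + h) = (5/2 - 5)*(-1 + h) = -5*(-1 + h)/2 = 5/2 - 5*h/2)
-19*A(r, B(1)) = -19*(5/2 - 5*√10/2) = -95/2 + 95*√10/2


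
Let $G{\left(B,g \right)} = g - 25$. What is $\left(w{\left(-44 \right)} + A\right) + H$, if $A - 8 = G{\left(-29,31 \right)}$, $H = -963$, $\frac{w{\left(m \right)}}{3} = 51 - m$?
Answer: $-664$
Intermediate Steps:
$w{\left(m \right)} = 153 - 3 m$ ($w{\left(m \right)} = 3 \left(51 - m\right) = 153 - 3 m$)
$G{\left(B,g \right)} = -25 + g$
$A = 14$ ($A = 8 + \left(-25 + 31\right) = 8 + 6 = 14$)
$\left(w{\left(-44 \right)} + A\right) + H = \left(\left(153 - -132\right) + 14\right) - 963 = \left(\left(153 + 132\right) + 14\right) - 963 = \left(285 + 14\right) - 963 = 299 - 963 = -664$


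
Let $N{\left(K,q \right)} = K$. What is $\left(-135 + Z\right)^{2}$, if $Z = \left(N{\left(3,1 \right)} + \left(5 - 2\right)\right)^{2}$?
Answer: $9801$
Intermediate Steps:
$Z = 36$ ($Z = \left(3 + \left(5 - 2\right)\right)^{2} = \left(3 + 3\right)^{2} = 6^{2} = 36$)
$\left(-135 + Z\right)^{2} = \left(-135 + 36\right)^{2} = \left(-99\right)^{2} = 9801$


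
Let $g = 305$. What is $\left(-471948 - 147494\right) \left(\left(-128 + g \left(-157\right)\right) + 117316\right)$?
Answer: $-42929188926$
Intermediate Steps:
$\left(-471948 - 147494\right) \left(\left(-128 + g \left(-157\right)\right) + 117316\right) = \left(-471948 - 147494\right) \left(\left(-128 + 305 \left(-157\right)\right) + 117316\right) = \left(-471948 - 147494\right) \left(\left(-128 - 47885\right) + 117316\right) = - 619442 \left(-48013 + 117316\right) = \left(-619442\right) 69303 = -42929188926$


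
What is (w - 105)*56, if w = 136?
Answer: 1736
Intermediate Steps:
(w - 105)*56 = (136 - 105)*56 = 31*56 = 1736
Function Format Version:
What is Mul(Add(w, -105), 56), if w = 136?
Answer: 1736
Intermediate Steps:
Mul(Add(w, -105), 56) = Mul(Add(136, -105), 56) = Mul(31, 56) = 1736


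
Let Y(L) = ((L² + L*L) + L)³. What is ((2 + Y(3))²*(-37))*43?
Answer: -136512841879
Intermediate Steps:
Y(L) = (L + 2*L²)³ (Y(L) = ((L² + L²) + L)³ = (2*L² + L)³ = (L + 2*L²)³)
((2 + Y(3))²*(-37))*43 = ((2 + 3³*(1 + 2*3)³)²*(-37))*43 = ((2 + 27*(1 + 6)³)²*(-37))*43 = ((2 + 27*7³)²*(-37))*43 = ((2 + 27*343)²*(-37))*43 = ((2 + 9261)²*(-37))*43 = (9263²*(-37))*43 = (85803169*(-37))*43 = -3174717253*43 = -136512841879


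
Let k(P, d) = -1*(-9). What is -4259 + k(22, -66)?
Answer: -4250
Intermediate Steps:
k(P, d) = 9
-4259 + k(22, -66) = -4259 + 9 = -4250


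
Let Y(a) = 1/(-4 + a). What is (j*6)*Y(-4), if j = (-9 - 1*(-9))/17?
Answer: 0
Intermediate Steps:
j = 0 (j = (-9 + 9)*(1/17) = 0*(1/17) = 0)
(j*6)*Y(-4) = (0*6)/(-4 - 4) = 0/(-8) = 0*(-⅛) = 0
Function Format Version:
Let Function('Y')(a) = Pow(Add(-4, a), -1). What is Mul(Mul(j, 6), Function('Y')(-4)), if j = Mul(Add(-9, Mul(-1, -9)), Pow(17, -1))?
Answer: 0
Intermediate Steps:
j = 0 (j = Mul(Add(-9, 9), Rational(1, 17)) = Mul(0, Rational(1, 17)) = 0)
Mul(Mul(j, 6), Function('Y')(-4)) = Mul(Mul(0, 6), Pow(Add(-4, -4), -1)) = Mul(0, Pow(-8, -1)) = Mul(0, Rational(-1, 8)) = 0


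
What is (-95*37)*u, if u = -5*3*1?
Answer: 52725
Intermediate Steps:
u = -15 (u = -15*1 = -15)
(-95*37)*u = -95*37*(-15) = -3515*(-15) = 52725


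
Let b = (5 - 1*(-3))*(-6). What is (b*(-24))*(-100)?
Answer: -115200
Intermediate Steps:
b = -48 (b = (5 + 3)*(-6) = 8*(-6) = -48)
(b*(-24))*(-100) = -48*(-24)*(-100) = 1152*(-100) = -115200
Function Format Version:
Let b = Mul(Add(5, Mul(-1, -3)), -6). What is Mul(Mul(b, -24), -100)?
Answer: -115200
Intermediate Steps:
b = -48 (b = Mul(Add(5, 3), -6) = Mul(8, -6) = -48)
Mul(Mul(b, -24), -100) = Mul(Mul(-48, -24), -100) = Mul(1152, -100) = -115200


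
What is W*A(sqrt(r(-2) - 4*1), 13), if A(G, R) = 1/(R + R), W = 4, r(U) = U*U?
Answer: 2/13 ≈ 0.15385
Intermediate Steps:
r(U) = U**2
A(G, R) = 1/(2*R)
W*A(sqrt(r(-2) - 4*1), 13) = 4*((1/2)/13) = 4*((1/2)*(1/13)) = 4*(1/26) = 2/13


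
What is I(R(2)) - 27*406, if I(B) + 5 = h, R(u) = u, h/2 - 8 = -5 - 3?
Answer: -10967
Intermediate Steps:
h = 0 (h = 16 + 2*(-5 - 3) = 16 + 2*(-8) = 16 - 16 = 0)
I(B) = -5 (I(B) = -5 + 0 = -5)
I(R(2)) - 27*406 = -5 - 27*406 = -5 - 10962 = -10967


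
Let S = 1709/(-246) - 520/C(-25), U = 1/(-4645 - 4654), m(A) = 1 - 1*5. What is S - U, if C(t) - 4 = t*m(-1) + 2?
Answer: -1437026525/121240362 ≈ -11.853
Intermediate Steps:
m(A) = -4 (m(A) = 1 - 5 = -4)
U = -1/9299 (U = 1/(-9299) = -1/9299 ≈ -0.00010754)
C(t) = 6 - 4*t (C(t) = 4 + (t*(-4) + 2) = 4 + (-4*t + 2) = 4 + (2 - 4*t) = 6 - 4*t)
S = -154537/13038 (S = 1709/(-246) - 520/(6 - 4*(-25)) = 1709*(-1/246) - 520/(6 + 100) = -1709/246 - 520/106 = -1709/246 - 520*1/106 = -1709/246 - 260/53 = -154537/13038 ≈ -11.853)
S - U = -154537/13038 - 1*(-1/9299) = -154537/13038 + 1/9299 = -1437026525/121240362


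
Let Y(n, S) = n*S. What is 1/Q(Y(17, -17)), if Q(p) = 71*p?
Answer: -1/20519 ≈ -4.8735e-5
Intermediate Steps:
Y(n, S) = S*n
1/Q(Y(17, -17)) = 1/(71*(-17*17)) = 1/(71*(-289)) = 1/(-20519) = -1/20519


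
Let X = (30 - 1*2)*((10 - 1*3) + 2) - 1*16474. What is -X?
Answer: 16222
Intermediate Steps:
X = -16222 (X = (30 - 2)*((10 - 3) + 2) - 16474 = 28*(7 + 2) - 16474 = 28*9 - 16474 = 252 - 16474 = -16222)
-X = -1*(-16222) = 16222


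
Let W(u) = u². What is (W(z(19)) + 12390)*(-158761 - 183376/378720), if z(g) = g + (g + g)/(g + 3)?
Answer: -3694000297373/1815 ≈ -2.0353e+9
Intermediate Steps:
z(g) = g + 2*g/(3 + g) (z(g) = g + (2*g)/(3 + g) = g + 2*g/(3 + g))
(W(z(19)) + 12390)*(-158761 - 183376/378720) = ((19*(5 + 19)/(3 + 19))² + 12390)*(-158761 - 183376/378720) = ((19*24/22)² + 12390)*(-158761 - 183376*1/378720) = ((19*(1/22)*24)² + 12390)*(-158761 - 11461/23670) = ((228/11)² + 12390)*(-3757884331/23670) = (51984/121 + 12390)*(-3757884331/23670) = (1551174/121)*(-3757884331/23670) = -3694000297373/1815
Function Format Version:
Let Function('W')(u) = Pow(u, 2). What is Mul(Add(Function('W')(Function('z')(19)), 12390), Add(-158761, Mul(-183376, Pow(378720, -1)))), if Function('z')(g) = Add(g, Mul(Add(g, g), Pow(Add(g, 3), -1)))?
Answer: Rational(-3694000297373, 1815) ≈ -2.0353e+9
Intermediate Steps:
Function('z')(g) = Add(g, Mul(2, g, Pow(Add(3, g), -1))) (Function('z')(g) = Add(g, Mul(Mul(2, g), Pow(Add(3, g), -1))) = Add(g, Mul(2, g, Pow(Add(3, g), -1))))
Mul(Add(Function('W')(Function('z')(19)), 12390), Add(-158761, Mul(-183376, Pow(378720, -1)))) = Mul(Add(Pow(Mul(19, Pow(Add(3, 19), -1), Add(5, 19)), 2), 12390), Add(-158761, Mul(-183376, Pow(378720, -1)))) = Mul(Add(Pow(Mul(19, Pow(22, -1), 24), 2), 12390), Add(-158761, Mul(-183376, Rational(1, 378720)))) = Mul(Add(Pow(Mul(19, Rational(1, 22), 24), 2), 12390), Add(-158761, Rational(-11461, 23670))) = Mul(Add(Pow(Rational(228, 11), 2), 12390), Rational(-3757884331, 23670)) = Mul(Add(Rational(51984, 121), 12390), Rational(-3757884331, 23670)) = Mul(Rational(1551174, 121), Rational(-3757884331, 23670)) = Rational(-3694000297373, 1815)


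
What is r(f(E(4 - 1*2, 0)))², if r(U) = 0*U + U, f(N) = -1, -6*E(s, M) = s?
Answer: 1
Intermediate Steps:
E(s, M) = -s/6
r(U) = U (r(U) = 0 + U = U)
r(f(E(4 - 1*2, 0)))² = (-1)² = 1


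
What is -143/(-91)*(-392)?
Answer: -616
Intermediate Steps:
-143/(-91)*(-392) = -143*(-1/91)*(-392) = (11/7)*(-392) = -616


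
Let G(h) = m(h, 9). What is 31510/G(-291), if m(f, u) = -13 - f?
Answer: 15755/139 ≈ 113.35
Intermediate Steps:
G(h) = -13 - h
31510/G(-291) = 31510/(-13 - 1*(-291)) = 31510/(-13 + 291) = 31510/278 = 31510*(1/278) = 15755/139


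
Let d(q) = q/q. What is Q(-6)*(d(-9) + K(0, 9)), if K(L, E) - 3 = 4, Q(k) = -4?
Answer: -32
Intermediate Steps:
K(L, E) = 7 (K(L, E) = 3 + 4 = 7)
d(q) = 1
Q(-6)*(d(-9) + K(0, 9)) = -4*(1 + 7) = -4*8 = -32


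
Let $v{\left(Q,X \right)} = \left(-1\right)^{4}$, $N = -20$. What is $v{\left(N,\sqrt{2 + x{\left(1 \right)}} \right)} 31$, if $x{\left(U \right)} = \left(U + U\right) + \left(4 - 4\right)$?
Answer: $31$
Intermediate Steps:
$x{\left(U \right)} = 2 U$ ($x{\left(U \right)} = 2 U + 0 = 2 U$)
$v{\left(Q,X \right)} = 1$
$v{\left(N,\sqrt{2 + x{\left(1 \right)}} \right)} 31 = 1 \cdot 31 = 31$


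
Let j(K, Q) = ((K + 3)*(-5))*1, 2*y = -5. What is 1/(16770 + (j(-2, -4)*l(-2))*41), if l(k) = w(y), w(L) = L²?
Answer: 4/61955 ≈ 6.4563e-5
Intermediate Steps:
y = -5/2 (y = (½)*(-5) = -5/2 ≈ -2.5000)
j(K, Q) = -15 - 5*K (j(K, Q) = ((3 + K)*(-5))*1 = (-15 - 5*K)*1 = -15 - 5*K)
l(k) = 25/4 (l(k) = (-5/2)² = 25/4)
1/(16770 + (j(-2, -4)*l(-2))*41) = 1/(16770 + ((-15 - 5*(-2))*(25/4))*41) = 1/(16770 + ((-15 + 10)*(25/4))*41) = 1/(16770 - 5*25/4*41) = 1/(16770 - 125/4*41) = 1/(16770 - 5125/4) = 1/(61955/4) = 4/61955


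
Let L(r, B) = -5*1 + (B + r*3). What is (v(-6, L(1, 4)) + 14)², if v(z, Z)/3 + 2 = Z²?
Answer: 400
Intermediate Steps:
L(r, B) = -5 + B + 3*r (L(r, B) = -5 + (B + 3*r) = -5 + B + 3*r)
v(z, Z) = -6 + 3*Z²
(v(-6, L(1, 4)) + 14)² = ((-6 + 3*(-5 + 4 + 3*1)²) + 14)² = ((-6 + 3*(-5 + 4 + 3)²) + 14)² = ((-6 + 3*2²) + 14)² = ((-6 + 3*4) + 14)² = ((-6 + 12) + 14)² = (6 + 14)² = 20² = 400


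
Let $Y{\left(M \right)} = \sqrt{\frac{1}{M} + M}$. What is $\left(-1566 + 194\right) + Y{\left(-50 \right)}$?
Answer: $-1372 + \frac{i \sqrt{5002}}{10} \approx -1372.0 + 7.0725 i$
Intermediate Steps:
$Y{\left(M \right)} = \sqrt{M + \frac{1}{M}}$
$\left(-1566 + 194\right) + Y{\left(-50 \right)} = \left(-1566 + 194\right) + \sqrt{-50 + \frac{1}{-50}} = -1372 + \sqrt{-50 - \frac{1}{50}} = -1372 + \sqrt{- \frac{2501}{50}} = -1372 + \frac{i \sqrt{5002}}{10}$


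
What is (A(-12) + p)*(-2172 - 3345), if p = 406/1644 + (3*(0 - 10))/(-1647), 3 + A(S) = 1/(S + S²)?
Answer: 5532623531/367708 ≈ 15046.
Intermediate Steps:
A(S) = -3 + 1/(S + S²)
p = 39889/150426 (p = 406*(1/1644) + (3*(-10))*(-1/1647) = 203/822 - 30*(-1/1647) = 203/822 + 10/549 = 39889/150426 ≈ 0.26517)
(A(-12) + p)*(-2172 - 3345) = ((1 - 3*(-12) - 3*(-12)²)/((-12)*(1 - 12)) + 39889/150426)*(-2172 - 3345) = (-1/12*(1 + 36 - 3*144)/(-11) + 39889/150426)*(-5517) = (-1/12*(-1/11)*(1 + 36 - 432) + 39889/150426)*(-5517) = (-1/12*(-1/11)*(-395) + 39889/150426)*(-5517) = (-395/132 + 39889/150426)*(-5517) = -9025487/3309372*(-5517) = 5532623531/367708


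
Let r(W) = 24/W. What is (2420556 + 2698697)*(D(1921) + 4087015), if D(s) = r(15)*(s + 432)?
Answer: 104708683817447/5 ≈ 2.0942e+13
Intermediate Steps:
D(s) = 3456/5 + 8*s/5 (D(s) = (24/15)*(s + 432) = (24*(1/15))*(432 + s) = 8*(432 + s)/5 = 3456/5 + 8*s/5)
(2420556 + 2698697)*(D(1921) + 4087015) = (2420556 + 2698697)*((3456/5 + (8/5)*1921) + 4087015) = 5119253*((3456/5 + 15368/5) + 4087015) = 5119253*(18824/5 + 4087015) = 5119253*(20453899/5) = 104708683817447/5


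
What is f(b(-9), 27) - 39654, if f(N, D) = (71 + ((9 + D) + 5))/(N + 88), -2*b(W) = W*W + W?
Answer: -515474/13 ≈ -39652.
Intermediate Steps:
b(W) = -W/2 - W**2/2 (b(W) = -(W*W + W)/2 = -(W**2 + W)/2 = -(W + W**2)/2 = -W/2 - W**2/2)
f(N, D) = (85 + D)/(88 + N) (f(N, D) = (71 + (14 + D))/(88 + N) = (85 + D)/(88 + N))
f(b(-9), 27) - 39654 = (85 + 27)/(88 - 1/2*(-9)*(1 - 9)) - 39654 = 112/(88 - 1/2*(-9)*(-8)) - 39654 = 112/(88 - 36) - 39654 = 112/52 - 39654 = (1/52)*112 - 39654 = 28/13 - 39654 = -515474/13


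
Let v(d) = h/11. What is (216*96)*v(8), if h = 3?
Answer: 62208/11 ≈ 5655.3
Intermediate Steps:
v(d) = 3/11
(216*96)*v(8) = (216*96)*(3/11) = 20736*(3/11) = 62208/11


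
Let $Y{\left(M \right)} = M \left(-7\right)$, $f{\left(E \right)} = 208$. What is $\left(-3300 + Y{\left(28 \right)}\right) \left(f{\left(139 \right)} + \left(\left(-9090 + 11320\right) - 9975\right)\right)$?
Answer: $26349352$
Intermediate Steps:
$Y{\left(M \right)} = - 7 M$
$\left(-3300 + Y{\left(28 \right)}\right) \left(f{\left(139 \right)} + \left(\left(-9090 + 11320\right) - 9975\right)\right) = \left(-3300 - 196\right) \left(208 + \left(\left(-9090 + 11320\right) - 9975\right)\right) = \left(-3300 - 196\right) \left(208 + \left(2230 - 9975\right)\right) = - 3496 \left(208 - 7745\right) = \left(-3496\right) \left(-7537\right) = 26349352$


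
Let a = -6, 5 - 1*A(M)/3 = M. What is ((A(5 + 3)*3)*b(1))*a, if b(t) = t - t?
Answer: 0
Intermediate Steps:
A(M) = 15 - 3*M
b(t) = 0
((A(5 + 3)*3)*b(1))*a = (((15 - 3*(5 + 3))*3)*0)*(-6) = (((15 - 3*8)*3)*0)*(-6) = (((15 - 24)*3)*0)*(-6) = (-9*3*0)*(-6) = -27*0*(-6) = 0*(-6) = 0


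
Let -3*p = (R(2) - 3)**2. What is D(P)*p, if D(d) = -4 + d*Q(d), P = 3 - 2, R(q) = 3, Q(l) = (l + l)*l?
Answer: 0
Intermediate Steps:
Q(l) = 2*l**2 (Q(l) = (2*l)*l = 2*l**2)
p = 0 (p = -(3 - 3)**2/3 = -1/3*0**2 = -1/3*0 = 0)
P = 1
D(d) = -4 + 2*d**3 (D(d) = -4 + d*(2*d**2) = -4 + 2*d**3)
D(P)*p = (-4 + 2*1**3)*0 = (-4 + 2*1)*0 = (-4 + 2)*0 = -2*0 = 0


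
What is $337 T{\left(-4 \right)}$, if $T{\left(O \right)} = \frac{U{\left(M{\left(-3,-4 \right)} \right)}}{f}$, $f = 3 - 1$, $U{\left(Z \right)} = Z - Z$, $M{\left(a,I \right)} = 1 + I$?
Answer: $0$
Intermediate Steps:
$U{\left(Z \right)} = 0$
$f = 2$ ($f = 3 - 1 = 2$)
$T{\left(O \right)} = 0$ ($T{\left(O \right)} = \frac{0}{2} = 0 \cdot \frac{1}{2} = 0$)
$337 T{\left(-4 \right)} = 337 \cdot 0 = 0$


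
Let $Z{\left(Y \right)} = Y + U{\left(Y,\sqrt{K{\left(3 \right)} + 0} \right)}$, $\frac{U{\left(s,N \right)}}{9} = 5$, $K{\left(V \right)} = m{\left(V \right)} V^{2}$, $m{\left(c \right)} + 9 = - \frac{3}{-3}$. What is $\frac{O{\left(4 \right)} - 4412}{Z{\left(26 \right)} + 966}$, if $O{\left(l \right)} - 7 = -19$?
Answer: $- \frac{4424}{1037} \approx -4.2662$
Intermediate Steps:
$O{\left(l \right)} = -12$ ($O{\left(l \right)} = 7 - 19 = -12$)
$m{\left(c \right)} = -8$ ($m{\left(c \right)} = -9 - \frac{3}{-3} = -9 - -1 = -9 + 1 = -8$)
$K{\left(V \right)} = - 8 V^{2}$
$U{\left(s,N \right)} = 45$ ($U{\left(s,N \right)} = 9 \cdot 5 = 45$)
$Z{\left(Y \right)} = 45 + Y$ ($Z{\left(Y \right)} = Y + 45 = 45 + Y$)
$\frac{O{\left(4 \right)} - 4412}{Z{\left(26 \right)} + 966} = \frac{-12 - 4412}{\left(45 + 26\right) + 966} = - \frac{4424}{71 + 966} = - \frac{4424}{1037}$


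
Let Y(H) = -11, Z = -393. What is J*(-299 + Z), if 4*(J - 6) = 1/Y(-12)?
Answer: -45499/11 ≈ -4136.3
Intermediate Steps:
J = 263/44 (J = 6 + (1/4)/(-11) = 6 + (1/4)*(-1/11) = 6 - 1/44 = 263/44 ≈ 5.9773)
J*(-299 + Z) = 263*(-299 - 393)/44 = (263/44)*(-692) = -45499/11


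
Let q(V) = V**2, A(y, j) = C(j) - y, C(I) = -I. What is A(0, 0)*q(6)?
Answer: 0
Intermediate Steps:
A(y, j) = -j - y
A(0, 0)*q(6) = (-1*0 - 1*0)*6**2 = (0 + 0)*36 = 0*36 = 0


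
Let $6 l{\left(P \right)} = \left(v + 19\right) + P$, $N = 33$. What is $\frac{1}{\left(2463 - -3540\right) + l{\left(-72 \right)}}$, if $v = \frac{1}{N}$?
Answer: $\frac{99}{593423} \approx 0.00016683$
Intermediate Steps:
$v = \frac{1}{33} \approx 0.030303$
$l{\left(P \right)} = \frac{314}{99} + \frac{P}{6}$ ($l{\left(P \right)} = \frac{\left(\frac{1}{33} + 19\right) + P}{6} = \frac{\frac{628}{33} + P}{6} = \frac{314}{99} + \frac{P}{6}$)
$\frac{1}{\left(2463 - -3540\right) + l{\left(-72 \right)}} = \frac{1}{\left(2463 - -3540\right) + \left(\frac{314}{99} + \frac{1}{6} \left(-72\right)\right)} = \frac{1}{\left(2463 + 3540\right) + \left(\frac{314}{99} - 12\right)} = \frac{1}{6003 - \frac{874}{99}} = \frac{1}{\frac{593423}{99}} = \frac{99}{593423}$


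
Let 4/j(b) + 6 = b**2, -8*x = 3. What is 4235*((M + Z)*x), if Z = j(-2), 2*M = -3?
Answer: 88935/16 ≈ 5558.4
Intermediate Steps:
x = -3/8 (x = -1/8*3 = -3/8 ≈ -0.37500)
M = -3/2 (M = (1/2)*(-3) = -3/2 ≈ -1.5000)
j(b) = 4/(-6 + b**2)
Z = -2 (Z = 4/(-6 + (-2)**2) = 4/(-6 + 4) = 4/(-2) = 4*(-1/2) = -2)
4235*((M + Z)*x) = 4235*((-3/2 - 2)*(-3/8)) = 4235*(-7/2*(-3/8)) = 4235*(21/16) = 88935/16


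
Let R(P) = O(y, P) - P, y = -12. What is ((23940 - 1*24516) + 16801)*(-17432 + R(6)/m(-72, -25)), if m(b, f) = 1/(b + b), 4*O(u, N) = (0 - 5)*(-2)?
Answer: -274656800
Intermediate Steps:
O(u, N) = 5/2 (O(u, N) = ((0 - 5)*(-2))/4 = (-5*(-2))/4 = (¼)*10 = 5/2)
m(b, f) = 1/(2*b)
R(P) = 5/2 - P
((23940 - 1*24516) + 16801)*(-17432 + R(6)/m(-72, -25)) = ((23940 - 1*24516) + 16801)*(-17432 + (5/2 - 1*6)/(((½)/(-72)))) = ((23940 - 24516) + 16801)*(-17432 + (5/2 - 6)/(((½)*(-1/72)))) = (-576 + 16801)*(-17432 - 7/(2*(-1/144))) = 16225*(-17432 - 7/2*(-144)) = 16225*(-17432 + 504) = 16225*(-16928) = -274656800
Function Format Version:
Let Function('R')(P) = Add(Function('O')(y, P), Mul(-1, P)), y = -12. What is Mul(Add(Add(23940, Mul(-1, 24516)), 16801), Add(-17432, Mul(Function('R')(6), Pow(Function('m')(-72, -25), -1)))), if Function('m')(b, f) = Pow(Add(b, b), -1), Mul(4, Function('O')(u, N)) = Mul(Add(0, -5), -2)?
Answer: -274656800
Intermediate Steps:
Function('O')(u, N) = Rational(5, 2) (Function('O')(u, N) = Mul(Rational(1, 4), Mul(Add(0, -5), -2)) = Mul(Rational(1, 4), Mul(-5, -2)) = Mul(Rational(1, 4), 10) = Rational(5, 2))
Function('m')(b, f) = Mul(Rational(1, 2), Pow(b, -1)) (Function('m')(b, f) = Pow(Mul(2, b), -1) = Mul(Rational(1, 2), Pow(b, -1)))
Function('R')(P) = Add(Rational(5, 2), Mul(-1, P))
Mul(Add(Add(23940, Mul(-1, 24516)), 16801), Add(-17432, Mul(Function('R')(6), Pow(Function('m')(-72, -25), -1)))) = Mul(Add(Add(23940, Mul(-1, 24516)), 16801), Add(-17432, Mul(Add(Rational(5, 2), Mul(-1, 6)), Pow(Mul(Rational(1, 2), Pow(-72, -1)), -1)))) = Mul(Add(Add(23940, -24516), 16801), Add(-17432, Mul(Add(Rational(5, 2), -6), Pow(Mul(Rational(1, 2), Rational(-1, 72)), -1)))) = Mul(Add(-576, 16801), Add(-17432, Mul(Rational(-7, 2), Pow(Rational(-1, 144), -1)))) = Mul(16225, Add(-17432, Mul(Rational(-7, 2), -144))) = Mul(16225, Add(-17432, 504)) = Mul(16225, -16928) = -274656800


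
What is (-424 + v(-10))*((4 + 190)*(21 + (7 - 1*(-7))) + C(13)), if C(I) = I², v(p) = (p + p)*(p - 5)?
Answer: -862916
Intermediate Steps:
v(p) = 2*p*(-5 + p) (v(p) = (2*p)*(-5 + p) = 2*p*(-5 + p))
(-424 + v(-10))*((4 + 190)*(21 + (7 - 1*(-7))) + C(13)) = (-424 + 2*(-10)*(-5 - 10))*((4 + 190)*(21 + (7 - 1*(-7))) + 13²) = (-424 + 2*(-10)*(-15))*(194*(21 + (7 + 7)) + 169) = (-424 + 300)*(194*(21 + 14) + 169) = -124*(194*35 + 169) = -124*(6790 + 169) = -124*6959 = -862916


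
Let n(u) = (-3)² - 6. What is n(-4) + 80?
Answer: 83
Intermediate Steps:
n(u) = 3 (n(u) = 9 - 6 = 3)
n(-4) + 80 = 3 + 80 = 83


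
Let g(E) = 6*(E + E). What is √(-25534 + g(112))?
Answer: I*√24190 ≈ 155.53*I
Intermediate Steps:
g(E) = 12*E (g(E) = 6*(2*E) = 12*E)
√(-25534 + g(112)) = √(-25534 + 12*112) = √(-25534 + 1344) = √(-24190) = I*√24190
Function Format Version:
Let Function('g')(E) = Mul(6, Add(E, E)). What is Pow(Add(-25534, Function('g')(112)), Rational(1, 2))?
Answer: Mul(I, Pow(24190, Rational(1, 2))) ≈ Mul(155.53, I)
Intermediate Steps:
Function('g')(E) = Mul(12, E) (Function('g')(E) = Mul(6, Mul(2, E)) = Mul(12, E))
Pow(Add(-25534, Function('g')(112)), Rational(1, 2)) = Pow(Add(-25534, Mul(12, 112)), Rational(1, 2)) = Pow(Add(-25534, 1344), Rational(1, 2)) = Pow(-24190, Rational(1, 2)) = Mul(I, Pow(24190, Rational(1, 2)))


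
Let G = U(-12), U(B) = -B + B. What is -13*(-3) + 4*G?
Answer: 39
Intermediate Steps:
U(B) = 0
G = 0
-13*(-3) + 4*G = -13*(-3) + 4*0 = 39 + 0 = 39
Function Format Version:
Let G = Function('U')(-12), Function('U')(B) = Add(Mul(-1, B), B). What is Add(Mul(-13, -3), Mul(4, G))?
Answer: 39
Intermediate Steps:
Function('U')(B) = 0
G = 0
Add(Mul(-13, -3), Mul(4, G)) = Add(Mul(-13, -3), Mul(4, 0)) = Add(39, 0) = 39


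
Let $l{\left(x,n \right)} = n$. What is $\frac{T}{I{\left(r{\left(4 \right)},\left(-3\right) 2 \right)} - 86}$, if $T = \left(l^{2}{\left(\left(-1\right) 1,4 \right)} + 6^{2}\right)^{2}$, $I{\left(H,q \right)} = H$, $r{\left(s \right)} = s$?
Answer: $- \frac{1352}{41} \approx -32.976$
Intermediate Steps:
$T = 2704$ ($T = \left(4^{2} + 6^{2}\right)^{2} = \left(16 + 36\right)^{2} = 52^{2} = 2704$)
$\frac{T}{I{\left(r{\left(4 \right)},\left(-3\right) 2 \right)} - 86} = \frac{1}{4 - 86} \cdot 2704 = \frac{1}{-82} \cdot 2704 = \left(- \frac{1}{82}\right) 2704 = - \frac{1352}{41}$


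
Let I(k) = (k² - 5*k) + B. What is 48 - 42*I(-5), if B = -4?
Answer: -1884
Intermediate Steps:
I(k) = -4 + k² - 5*k (I(k) = (k² - 5*k) - 4 = -4 + k² - 5*k)
48 - 42*I(-5) = 48 - 42*(-4 + (-5)² - 5*(-5)) = 48 - 42*(-4 + 25 + 25) = 48 - 42*46 = 48 - 1932 = -1884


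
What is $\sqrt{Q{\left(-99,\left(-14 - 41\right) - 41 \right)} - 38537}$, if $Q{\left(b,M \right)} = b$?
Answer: $2 i \sqrt{9659} \approx 196.56 i$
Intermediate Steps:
$\sqrt{Q{\left(-99,\left(-14 - 41\right) - 41 \right)} - 38537} = \sqrt{-99 - 38537} = \sqrt{-38636} = 2 i \sqrt{9659}$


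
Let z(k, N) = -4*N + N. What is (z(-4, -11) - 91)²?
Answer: 3364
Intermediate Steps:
z(k, N) = -3*N
(z(-4, -11) - 91)² = (-3*(-11) - 91)² = (33 - 91)² = (-58)² = 3364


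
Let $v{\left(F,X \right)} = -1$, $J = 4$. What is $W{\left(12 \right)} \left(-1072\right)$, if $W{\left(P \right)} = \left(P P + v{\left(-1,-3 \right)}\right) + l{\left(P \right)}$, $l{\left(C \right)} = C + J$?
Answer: $-170448$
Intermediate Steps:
$l{\left(C \right)} = 4 + C$ ($l{\left(C \right)} = C + 4 = 4 + C$)
$W{\left(P \right)} = 3 + P + P^{2}$ ($W{\left(P \right)} = \left(P P - 1\right) + \left(4 + P\right) = \left(P^{2} - 1\right) + \left(4 + P\right) = \left(-1 + P^{2}\right) + \left(4 + P\right) = 3 + P + P^{2}$)
$W{\left(12 \right)} \left(-1072\right) = \left(3 + 12 + 12^{2}\right) \left(-1072\right) = \left(3 + 12 + 144\right) \left(-1072\right) = 159 \left(-1072\right) = -170448$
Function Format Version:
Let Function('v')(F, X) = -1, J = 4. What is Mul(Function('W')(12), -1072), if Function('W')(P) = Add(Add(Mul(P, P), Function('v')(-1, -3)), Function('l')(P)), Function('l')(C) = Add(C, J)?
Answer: -170448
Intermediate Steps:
Function('l')(C) = Add(4, C) (Function('l')(C) = Add(C, 4) = Add(4, C))
Function('W')(P) = Add(3, P, Pow(P, 2)) (Function('W')(P) = Add(Add(Mul(P, P), -1), Add(4, P)) = Add(Add(Pow(P, 2), -1), Add(4, P)) = Add(Add(-1, Pow(P, 2)), Add(4, P)) = Add(3, P, Pow(P, 2)))
Mul(Function('W')(12), -1072) = Mul(Add(3, 12, Pow(12, 2)), -1072) = Mul(Add(3, 12, 144), -1072) = Mul(159, -1072) = -170448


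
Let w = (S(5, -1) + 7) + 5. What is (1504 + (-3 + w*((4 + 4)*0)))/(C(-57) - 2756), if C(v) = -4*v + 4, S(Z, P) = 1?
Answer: -1501/2524 ≈ -0.59469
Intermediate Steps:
w = 13 (w = (1 + 7) + 5 = 8 + 5 = 13)
C(v) = 4 - 4*v
(1504 + (-3 + w*((4 + 4)*0)))/(C(-57) - 2756) = (1504 + (-3 + 13*((4 + 4)*0)))/((4 - 4*(-57)) - 2756) = (1504 + (-3 + 13*(8*0)))/((4 + 228) - 2756) = (1504 + (-3 + 13*0))/(232 - 2756) = (1504 + (-3 + 0))/(-2524) = (1504 - 3)*(-1/2524) = 1501*(-1/2524) = -1501/2524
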